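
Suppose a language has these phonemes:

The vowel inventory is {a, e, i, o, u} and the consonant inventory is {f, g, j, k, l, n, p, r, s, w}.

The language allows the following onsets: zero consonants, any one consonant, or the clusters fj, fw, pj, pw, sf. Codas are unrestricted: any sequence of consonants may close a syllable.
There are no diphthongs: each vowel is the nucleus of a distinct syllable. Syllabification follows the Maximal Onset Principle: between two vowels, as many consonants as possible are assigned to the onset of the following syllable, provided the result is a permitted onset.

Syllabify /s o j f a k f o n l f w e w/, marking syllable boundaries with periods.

Nuclei (vowels): o, a, o, e → 4 syllables.
/o…a/ gap (V1→V2): /jf/; trying suffixes from longest down, /f/ is the first permitted one, so coda /j/ | onset /f/.
/a…o/ gap (V2→V3): /kf/; trying suffixes from longest down, /f/ is the first permitted one, so coda /k/ | onset /f/.
/o…e/ gap (V3→V4): /nlfw/; trying suffixes from longest down, /fw/ is the first permitted one, so coda /nl/ | onset /fw/.

soj.fak.fonl.fwew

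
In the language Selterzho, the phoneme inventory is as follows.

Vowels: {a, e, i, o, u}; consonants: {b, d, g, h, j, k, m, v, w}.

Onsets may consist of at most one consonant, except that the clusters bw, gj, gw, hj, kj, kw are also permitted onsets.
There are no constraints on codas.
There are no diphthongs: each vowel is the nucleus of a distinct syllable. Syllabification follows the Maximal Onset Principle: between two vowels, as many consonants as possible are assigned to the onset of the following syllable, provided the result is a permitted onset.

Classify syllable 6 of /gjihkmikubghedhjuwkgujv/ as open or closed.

Nuclei (vowels): i, i, u, e, u, u → 6 syllables.
V1 /i/ – V2 /i/: /hkm/; trying suffixes from longest down, /m/ is the first permitted one, so coda /hk/ | onset /m/.
V2 /i/ – V3 /u/: /k/ → onset of the next syllable (single consonants are always licit onsets).
V3 /u/ – V4 /e/: /bgh/ splits as /bg/ + /h/ (/h/ is the longest suffix that is a licit onset).
V4 /e/ – V5 /u/: /dhj/ — longest licit onset from the right is /hj/, leaving /d/ as coda.
V5 /u/ – V6 /u/: cluster /wkg/ — the longest permitted-onset suffix is /g/; onset = /g/, preceding coda = /wk/.
So the parse is gjihk.mi.kubg.hed.hjuwk.gujv.
Syllable 6 is /gujv/ with coda /jv/, so it is closed.

closed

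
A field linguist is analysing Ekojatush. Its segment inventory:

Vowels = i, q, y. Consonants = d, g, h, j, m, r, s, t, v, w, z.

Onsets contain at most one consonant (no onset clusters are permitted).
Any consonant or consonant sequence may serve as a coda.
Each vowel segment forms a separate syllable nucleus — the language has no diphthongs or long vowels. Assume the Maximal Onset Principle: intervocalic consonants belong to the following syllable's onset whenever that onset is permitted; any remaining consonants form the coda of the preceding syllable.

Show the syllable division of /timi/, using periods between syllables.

ti.mi

Nuclei (vowels): i, i → 2 syllables.
/i…i/ gap (V1→V2): /m/ is a single consonant, so it becomes the next onset.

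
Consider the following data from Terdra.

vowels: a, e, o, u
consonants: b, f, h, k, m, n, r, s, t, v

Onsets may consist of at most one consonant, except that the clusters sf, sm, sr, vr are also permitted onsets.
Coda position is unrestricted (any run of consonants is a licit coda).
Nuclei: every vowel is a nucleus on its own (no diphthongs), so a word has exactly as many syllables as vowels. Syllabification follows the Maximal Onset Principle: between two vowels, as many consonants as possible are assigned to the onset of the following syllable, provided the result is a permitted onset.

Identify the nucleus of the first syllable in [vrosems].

o

Nuclei (vowels): o, e → 2 syllables.
The first nucleus (vowel 1 from the left) is /o/.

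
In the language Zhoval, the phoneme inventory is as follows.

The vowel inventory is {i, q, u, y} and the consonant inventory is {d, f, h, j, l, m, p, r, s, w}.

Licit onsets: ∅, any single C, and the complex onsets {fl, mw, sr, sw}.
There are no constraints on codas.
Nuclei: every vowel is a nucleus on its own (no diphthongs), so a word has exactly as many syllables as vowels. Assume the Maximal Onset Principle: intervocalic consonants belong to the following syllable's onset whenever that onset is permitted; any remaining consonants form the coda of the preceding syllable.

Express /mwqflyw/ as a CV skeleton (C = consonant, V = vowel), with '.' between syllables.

The vowels are q, y — 2 nuclei, so 2 syllables.
σ1/σ2 boundary: /fl/ — entire cluster is a permitted onset → onset /fl/, coda ∅.
Syllabification: mwq.flyw.
Mapping each syllable to C/V: /mwq/ → CCV, /flyw/ → CCVC.

CCV.CCVC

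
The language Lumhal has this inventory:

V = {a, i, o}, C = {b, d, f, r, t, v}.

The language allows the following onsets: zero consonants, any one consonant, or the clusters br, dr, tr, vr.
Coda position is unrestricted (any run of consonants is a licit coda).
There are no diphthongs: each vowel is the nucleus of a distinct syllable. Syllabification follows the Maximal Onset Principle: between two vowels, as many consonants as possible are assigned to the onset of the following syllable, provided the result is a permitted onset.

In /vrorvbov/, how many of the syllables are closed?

Vowels present: o, o; each is a nucleus, giving 2 syllables.
/o…o/ gap (V1→V2): /rvb/; trying suffixes from longest down, /b/ is the first permitted one, so coda /rv/ | onset /b/.
So the parse is vrorv.bov.
Classifying each syllable: /vrorv/ (closed), /bov/ (closed).
Closed syllables: 2.

2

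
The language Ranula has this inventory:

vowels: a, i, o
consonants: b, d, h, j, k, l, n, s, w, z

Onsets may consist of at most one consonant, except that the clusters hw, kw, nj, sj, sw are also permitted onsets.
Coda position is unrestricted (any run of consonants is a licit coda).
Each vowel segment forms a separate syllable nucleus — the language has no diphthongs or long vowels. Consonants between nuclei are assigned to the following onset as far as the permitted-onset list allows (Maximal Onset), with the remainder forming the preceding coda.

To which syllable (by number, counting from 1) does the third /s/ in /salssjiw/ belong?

The vowels are a, i — 2 nuclei, so 2 syllables.
Between /a/ (V1) and /i/ (V2): /lssj/ — longest licit onset from the right is /sj/, leaving /ls/ as coda.
Putting it together: sals.sjiw.
The third /s/ is in the onset of syllable 2 (/sjiw/).

2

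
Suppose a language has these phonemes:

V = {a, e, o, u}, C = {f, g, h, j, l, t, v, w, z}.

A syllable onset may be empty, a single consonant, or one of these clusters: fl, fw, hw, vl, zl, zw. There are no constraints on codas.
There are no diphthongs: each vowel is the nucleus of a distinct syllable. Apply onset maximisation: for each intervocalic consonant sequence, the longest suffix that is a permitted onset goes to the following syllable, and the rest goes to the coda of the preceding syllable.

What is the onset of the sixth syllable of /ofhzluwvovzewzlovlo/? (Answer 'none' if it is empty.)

vl

Vowels present: o, u, o, e, o, o; each is a nucleus, giving 6 syllables.
σ1/σ2 boundary: /fhzl/; trying suffixes from longest down, /zl/ is the first permitted one, so coda /fh/ | onset /zl/.
σ2/σ3 boundary: cluster /wv/ — the longest permitted-onset suffix is /v/; onset = /v/, preceding coda = /w/.
σ3/σ4 boundary: cluster /vz/ — the longest permitted-onset suffix is /z/; onset = /z/, preceding coda = /v/.
σ4/σ5 boundary: cluster /wzl/ — the longest permitted-onset suffix is /zl/; onset = /zl/, preceding coda = /w/.
σ5/σ6 boundary: /vl/ is a licit onset in full, so it all attaches to the next syllable.
So the parse is ofh.zluw.vov.zew.zlo.vlo.
Syllable 6 is /vlo/: onset /vl/, nucleus /o/, coda ∅.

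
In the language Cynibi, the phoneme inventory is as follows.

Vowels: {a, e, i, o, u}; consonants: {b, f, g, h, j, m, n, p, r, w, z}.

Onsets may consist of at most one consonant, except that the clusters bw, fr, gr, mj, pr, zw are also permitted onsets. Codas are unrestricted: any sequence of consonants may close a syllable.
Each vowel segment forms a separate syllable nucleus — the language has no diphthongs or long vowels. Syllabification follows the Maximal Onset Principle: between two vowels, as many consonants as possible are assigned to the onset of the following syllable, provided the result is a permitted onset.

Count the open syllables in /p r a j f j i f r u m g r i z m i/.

The vowels are a, i, u, i, i — 5 nuclei, so 5 syllables.
V1 /a/ – V2 /i/: /jfj/ — longest licit onset from the right is /j/, leaving /jf/ as coda.
V2 /i/ – V3 /u/: cluster /fr/ — /fr/ is itself a permitted onset, so the whole cluster goes right; preceding coda = ∅.
V3 /u/ – V4 /i/: /mgr/; trying suffixes from longest down, /gr/ is the first permitted one, so coda /m/ | onset /gr/.
V4 /i/ – V5 /i/: cluster /zm/ — the longest permitted-onset suffix is /m/; onset = /m/, preceding coda = /z/.
Putting it together: prajf.ji.frum.griz.mi.
Classifying each syllable: /prajf/ (closed), /ji/ (open), /frum/ (closed), /griz/ (closed), /mi/ (open).
Open syllables: 2.

2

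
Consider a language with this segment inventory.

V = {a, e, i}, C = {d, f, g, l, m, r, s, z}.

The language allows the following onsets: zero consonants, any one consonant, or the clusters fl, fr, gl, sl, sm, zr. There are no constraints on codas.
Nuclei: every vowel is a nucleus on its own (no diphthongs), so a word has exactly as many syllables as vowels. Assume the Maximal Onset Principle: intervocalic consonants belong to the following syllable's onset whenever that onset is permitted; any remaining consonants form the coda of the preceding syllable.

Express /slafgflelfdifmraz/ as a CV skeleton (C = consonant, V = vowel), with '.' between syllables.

The vowels are a, e, i, a — 4 nuclei, so 4 syllables.
/a…e/ gap (V1→V2): /fgfl/ — longest licit onset from the right is /fl/, leaving /fg/ as coda.
/e…i/ gap (V2→V3): cluster /lfd/ — the longest permitted-onset suffix is /d/; onset = /d/, preceding coda = /lf/.
/i…a/ gap (V3→V4): /fmr/; trying suffixes from longest down, /r/ is the first permitted one, so coda /fm/ | onset /r/.
So the parse is slafg.flelf.difm.raz.
Mapping each syllable to C/V: /slafg/ → CCVCC, /flelf/ → CCVCC, /difm/ → CVCC, /raz/ → CVC.

CCVCC.CCVCC.CVCC.CVC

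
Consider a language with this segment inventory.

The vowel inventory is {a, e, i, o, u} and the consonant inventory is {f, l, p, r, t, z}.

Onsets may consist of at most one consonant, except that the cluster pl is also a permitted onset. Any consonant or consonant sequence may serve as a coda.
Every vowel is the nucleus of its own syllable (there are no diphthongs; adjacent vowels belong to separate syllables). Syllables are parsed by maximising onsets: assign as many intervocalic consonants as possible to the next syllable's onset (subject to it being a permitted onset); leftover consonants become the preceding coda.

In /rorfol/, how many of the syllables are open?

0

The vowels are o, o — 2 nuclei, so 2 syllables.
Between /o/ (V1) and /o/ (V2): cluster /rf/ — the longest permitted-onset suffix is /f/; onset = /f/, preceding coda = /r/.
Result: ror.fol.
Classifying each syllable: /ror/ (closed), /fol/ (closed).
Open syllables: 0.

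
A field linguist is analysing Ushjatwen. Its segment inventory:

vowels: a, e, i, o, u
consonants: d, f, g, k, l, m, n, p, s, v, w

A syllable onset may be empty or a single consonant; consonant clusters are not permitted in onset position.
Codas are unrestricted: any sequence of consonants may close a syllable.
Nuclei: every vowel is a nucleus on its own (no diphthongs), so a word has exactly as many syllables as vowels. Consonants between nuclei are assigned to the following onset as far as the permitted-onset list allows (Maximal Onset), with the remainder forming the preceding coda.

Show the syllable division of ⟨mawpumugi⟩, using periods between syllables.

maw.pu.mu.gi

Vowels present: a, u, u, i; each is a nucleus, giving 4 syllables.
V1 /a/ – V2 /u/: /wp/ — longest licit onset from the right is /p/, leaving /w/ as coda.
V2 /u/ – V3 /u/: just /m/ — single C goes to the following onset.
V3 /u/ – V4 /i/: /g/ is a single consonant, so it becomes the next onset.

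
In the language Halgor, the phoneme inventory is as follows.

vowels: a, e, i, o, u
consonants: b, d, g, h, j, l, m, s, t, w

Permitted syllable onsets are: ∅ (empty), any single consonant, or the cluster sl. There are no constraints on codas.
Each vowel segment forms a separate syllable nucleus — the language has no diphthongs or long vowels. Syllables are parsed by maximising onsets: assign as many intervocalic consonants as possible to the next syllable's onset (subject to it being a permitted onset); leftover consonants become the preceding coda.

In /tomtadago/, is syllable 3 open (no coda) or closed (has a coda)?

open

Nuclei (vowels): o, a, a, o → 4 syllables.
/o…a/ gap (V1→V2): cluster /mt/ — the longest permitted-onset suffix is /t/; onset = /t/, preceding coda = /m/.
/a…a/ gap (V2→V3): just /d/ — single C goes to the following onset.
/a…o/ gap (V3→V4): just /g/ — single C goes to the following onset.
Syllabification: tom.ta.da.go.
Syllable 3 is /da/; it ends in its nucleus with no coda, so it is open.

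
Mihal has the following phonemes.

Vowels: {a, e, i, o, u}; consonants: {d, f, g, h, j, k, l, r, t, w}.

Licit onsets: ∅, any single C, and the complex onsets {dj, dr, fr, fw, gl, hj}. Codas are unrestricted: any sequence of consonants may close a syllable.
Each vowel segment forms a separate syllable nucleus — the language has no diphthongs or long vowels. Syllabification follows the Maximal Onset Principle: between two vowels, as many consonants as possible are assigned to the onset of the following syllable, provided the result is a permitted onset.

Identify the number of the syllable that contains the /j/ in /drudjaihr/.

Vowels present: u, a, i; each is a nucleus, giving 3 syllables.
V1 /u/ – V2 /a/: /dj/ is a licit onset in full, so it all attaches to the next syllable.
V2 /a/ – V3 /i/: no consonants, so the boundary falls immediately after /a/.
Syllabification: dru.dja.ihr.
The /j/ is in the onset of syllable 2 (/dja/).

2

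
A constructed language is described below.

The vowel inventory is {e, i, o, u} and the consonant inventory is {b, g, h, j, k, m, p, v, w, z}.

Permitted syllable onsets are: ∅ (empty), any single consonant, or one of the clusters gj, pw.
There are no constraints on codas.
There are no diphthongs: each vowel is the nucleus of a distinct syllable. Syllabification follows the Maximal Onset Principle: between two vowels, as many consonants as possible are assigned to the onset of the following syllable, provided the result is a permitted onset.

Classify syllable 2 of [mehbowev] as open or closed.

open

Vowels present: e, o, e; each is a nucleus, giving 3 syllables.
/e…o/ gap (V1→V2): /hb/ — longest licit onset from the right is /b/, leaving /h/ as coda.
/o…e/ gap (V2→V3): just /w/ — single C goes to the following onset.
Putting it together: meh.bo.wev.
Syllable 2 is /bo/; it ends in its nucleus with no coda, so it is open.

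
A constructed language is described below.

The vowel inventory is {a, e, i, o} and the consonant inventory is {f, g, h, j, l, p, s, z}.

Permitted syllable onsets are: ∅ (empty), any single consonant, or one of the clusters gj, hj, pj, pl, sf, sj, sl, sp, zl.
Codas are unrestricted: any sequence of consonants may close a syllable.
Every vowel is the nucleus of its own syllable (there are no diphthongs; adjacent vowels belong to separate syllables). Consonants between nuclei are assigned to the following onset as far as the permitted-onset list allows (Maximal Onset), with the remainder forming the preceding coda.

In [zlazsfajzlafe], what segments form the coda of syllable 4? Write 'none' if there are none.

The vowels are a, a, a, e — 4 nuclei, so 4 syllables.
σ1/σ2 boundary: /zsf/ splits as /z/ + /sf/ (/sf/ is the longest suffix that is a licit onset).
σ2/σ3 boundary: cluster /jzl/ — the longest permitted-onset suffix is /zl/; onset = /zl/, preceding coda = /j/.
σ3/σ4 boundary: /f/ → onset of the next syllable (single consonants are always licit onsets).
Putting it together: zlaz.sfaj.zla.fe.
Syllable 4 is /fe/: onset /f/, nucleus /e/, coda ∅.

none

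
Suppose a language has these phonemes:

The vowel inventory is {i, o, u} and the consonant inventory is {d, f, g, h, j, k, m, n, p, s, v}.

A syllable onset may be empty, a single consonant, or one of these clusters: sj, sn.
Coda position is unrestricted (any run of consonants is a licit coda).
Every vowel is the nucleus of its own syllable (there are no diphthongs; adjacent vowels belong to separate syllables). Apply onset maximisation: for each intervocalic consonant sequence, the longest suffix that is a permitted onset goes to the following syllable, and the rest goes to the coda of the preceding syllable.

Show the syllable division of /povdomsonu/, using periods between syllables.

pov.dom.so.nu

The vowels are o, o, o, u — 4 nuclei, so 4 syllables.
/o…o/ gap (V1→V2): /vd/; trying suffixes from longest down, /d/ is the first permitted one, so coda /v/ | onset /d/.
/o…o/ gap (V2→V3): /ms/ — longest licit onset from the right is /s/, leaving /m/ as coda.
/o…u/ gap (V3→V4): just /n/ — single C goes to the following onset.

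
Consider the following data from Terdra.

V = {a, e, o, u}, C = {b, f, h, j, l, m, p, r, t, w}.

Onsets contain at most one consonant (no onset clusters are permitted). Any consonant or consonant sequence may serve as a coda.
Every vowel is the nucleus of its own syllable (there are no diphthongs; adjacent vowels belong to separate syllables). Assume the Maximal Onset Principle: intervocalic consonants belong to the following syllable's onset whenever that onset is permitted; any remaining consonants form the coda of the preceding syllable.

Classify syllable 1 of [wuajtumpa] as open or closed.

open

The vowels are u, a, u, a — 4 nuclei, so 4 syllables.
V1 /u/ – V2 /a/: hiatus — the boundary sits between the two vowels.
V2 /a/ – V3 /u/: /jt/ — longest licit onset from the right is /t/, leaving /j/ as coda.
V3 /u/ – V4 /a/: /mp/ — longest licit onset from the right is /p/, leaving /m/ as coda.
Syllabification: wu.aj.tum.pa.
Syllable 1 is /wu/; it ends in its nucleus with no coda, so it is open.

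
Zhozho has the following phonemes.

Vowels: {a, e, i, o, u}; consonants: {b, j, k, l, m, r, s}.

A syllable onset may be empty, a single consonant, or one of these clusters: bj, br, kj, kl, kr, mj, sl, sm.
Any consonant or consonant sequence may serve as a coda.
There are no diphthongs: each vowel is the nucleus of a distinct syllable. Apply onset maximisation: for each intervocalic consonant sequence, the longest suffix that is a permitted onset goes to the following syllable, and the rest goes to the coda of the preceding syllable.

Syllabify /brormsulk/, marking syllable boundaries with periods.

Nuclei (vowels): o, u → 2 syllables.
σ1/σ2 boundary: cluster /rms/ — the longest permitted-onset suffix is /s/; onset = /s/, preceding coda = /rm/.

brorm.sulk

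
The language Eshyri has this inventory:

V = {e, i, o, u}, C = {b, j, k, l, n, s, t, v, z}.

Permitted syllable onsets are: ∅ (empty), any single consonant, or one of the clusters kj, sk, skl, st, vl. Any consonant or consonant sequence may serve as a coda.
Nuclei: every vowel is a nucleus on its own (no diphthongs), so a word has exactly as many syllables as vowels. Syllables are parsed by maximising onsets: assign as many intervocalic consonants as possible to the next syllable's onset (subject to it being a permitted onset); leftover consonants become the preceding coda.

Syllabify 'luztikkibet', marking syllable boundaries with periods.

Nuclei (vowels): u, i, i, e → 4 syllables.
σ1/σ2 boundary: /zt/; trying suffixes from longest down, /t/ is the first permitted one, so coda /z/ | onset /t/.
σ2/σ3 boundary: /kk/ splits as /k/ + /k/ (/k/ is the longest suffix that is a licit onset).
σ3/σ4 boundary: /b/ is a single consonant, so it becomes the next onset.

luz.tik.ki.bet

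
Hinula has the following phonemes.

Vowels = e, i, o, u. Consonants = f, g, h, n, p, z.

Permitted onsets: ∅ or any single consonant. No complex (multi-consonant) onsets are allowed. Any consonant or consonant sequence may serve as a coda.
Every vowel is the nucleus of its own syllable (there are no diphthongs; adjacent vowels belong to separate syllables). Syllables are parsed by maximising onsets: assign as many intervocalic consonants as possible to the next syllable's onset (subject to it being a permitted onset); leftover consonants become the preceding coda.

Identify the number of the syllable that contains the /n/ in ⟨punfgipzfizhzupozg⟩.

1

Vowels present: u, i, i, u, o; each is a nucleus, giving 5 syllables.
V1 /u/ – V2 /i/: /nfg/ splits as /nf/ + /g/ (/g/ is the longest suffix that is a licit onset).
V2 /i/ – V3 /i/: /pzf/ — longest licit onset from the right is /f/, leaving /pz/ as coda.
V3 /i/ – V4 /u/: cluster /zhz/ — the longest permitted-onset suffix is /z/; onset = /z/, preceding coda = /zh/.
V4 /u/ – V5 /o/: just /p/ — single C goes to the following onset.
So the parse is punf.gipz.fizh.zu.pozg.
The /n/ is in the coda of syllable 1 (/punf/).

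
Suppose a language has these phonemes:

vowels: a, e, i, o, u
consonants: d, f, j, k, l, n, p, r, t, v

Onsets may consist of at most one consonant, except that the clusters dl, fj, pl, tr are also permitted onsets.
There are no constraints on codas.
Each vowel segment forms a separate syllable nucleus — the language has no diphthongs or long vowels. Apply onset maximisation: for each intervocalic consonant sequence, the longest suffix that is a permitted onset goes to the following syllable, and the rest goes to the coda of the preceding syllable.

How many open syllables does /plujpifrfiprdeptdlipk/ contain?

Vowels present: u, i, i, e, i; each is a nucleus, giving 5 syllables.
Between /u/ (V1) and /i/ (V2): cluster /jp/ — the longest permitted-onset suffix is /p/; onset = /p/, preceding coda = /j/.
Between /i/ (V2) and /i/ (V3): cluster /frf/ — the longest permitted-onset suffix is /f/; onset = /f/, preceding coda = /fr/.
Between /i/ (V3) and /e/ (V4): /prd/; trying suffixes from longest down, /d/ is the first permitted one, so coda /pr/ | onset /d/.
Between /e/ (V4) and /i/ (V5): cluster /ptdl/ — the longest permitted-onset suffix is /dl/; onset = /dl/, preceding coda = /pt/.
So the parse is pluj.pifr.fipr.dept.dlipk.
Classifying each syllable: /pluj/ (closed), /pifr/ (closed), /fipr/ (closed), /dept/ (closed), /dlipk/ (closed).
Open syllables: 0.

0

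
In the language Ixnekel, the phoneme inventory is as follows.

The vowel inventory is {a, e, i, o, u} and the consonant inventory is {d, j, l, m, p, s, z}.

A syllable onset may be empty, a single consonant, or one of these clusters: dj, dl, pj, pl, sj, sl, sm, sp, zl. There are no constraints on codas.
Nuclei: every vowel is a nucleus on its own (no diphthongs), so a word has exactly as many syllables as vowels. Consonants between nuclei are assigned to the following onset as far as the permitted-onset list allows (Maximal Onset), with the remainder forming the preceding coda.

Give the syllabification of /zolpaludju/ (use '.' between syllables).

The vowels are o, a, u, u — 4 nuclei, so 4 syllables.
Between /o/ (V1) and /a/ (V2): /lp/ splits as /l/ + /p/ (/p/ is the longest suffix that is a licit onset).
Between /a/ (V2) and /u/ (V3): /l/ → onset of the next syllable (single consonants are always licit onsets).
Between /u/ (V3) and /u/ (V4): cluster /dj/ — /dj/ is itself a permitted onset, so the whole cluster goes right; preceding coda = ∅.

zol.pa.lu.dju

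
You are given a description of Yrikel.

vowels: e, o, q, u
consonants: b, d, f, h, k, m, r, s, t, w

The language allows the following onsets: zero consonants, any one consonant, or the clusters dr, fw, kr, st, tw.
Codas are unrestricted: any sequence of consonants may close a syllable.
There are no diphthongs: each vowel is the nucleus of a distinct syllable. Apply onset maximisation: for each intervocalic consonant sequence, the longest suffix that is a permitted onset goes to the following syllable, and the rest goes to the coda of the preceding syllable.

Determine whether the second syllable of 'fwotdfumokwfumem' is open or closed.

open

Vowels present: o, u, o, u, e; each is a nucleus, giving 5 syllables.
σ1/σ2 boundary: cluster /tdf/ — the longest permitted-onset suffix is /f/; onset = /f/, preceding coda = /td/.
σ2/σ3 boundary: just /m/ — single C goes to the following onset.
σ3/σ4 boundary: /kwf/; trying suffixes from longest down, /f/ is the first permitted one, so coda /kw/ | onset /f/.
σ4/σ5 boundary: /m/ → onset of the next syllable (single consonants are always licit onsets).
Result: fwotd.fu.mokw.fu.mem.
Syllable 2 is /fu/; it ends in its nucleus with no coda, so it is open.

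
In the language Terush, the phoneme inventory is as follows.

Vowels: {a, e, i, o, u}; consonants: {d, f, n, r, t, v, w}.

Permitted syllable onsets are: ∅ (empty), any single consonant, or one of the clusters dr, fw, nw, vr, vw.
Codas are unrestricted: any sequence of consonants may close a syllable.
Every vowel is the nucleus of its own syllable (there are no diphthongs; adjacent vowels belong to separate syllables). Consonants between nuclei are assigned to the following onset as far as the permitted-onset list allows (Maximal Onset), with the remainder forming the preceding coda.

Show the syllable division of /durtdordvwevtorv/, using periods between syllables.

Nuclei (vowels): u, o, e, o → 4 syllables.
V1 /u/ – V2 /o/: /rtd/ — longest licit onset from the right is /d/, leaving /rt/ as coda.
V2 /o/ – V3 /e/: cluster /rdvw/ — the longest permitted-onset suffix is /vw/; onset = /vw/, preceding coda = /rd/.
V3 /e/ – V4 /o/: /vt/ — longest licit onset from the right is /t/, leaving /v/ as coda.

durt.dord.vwev.torv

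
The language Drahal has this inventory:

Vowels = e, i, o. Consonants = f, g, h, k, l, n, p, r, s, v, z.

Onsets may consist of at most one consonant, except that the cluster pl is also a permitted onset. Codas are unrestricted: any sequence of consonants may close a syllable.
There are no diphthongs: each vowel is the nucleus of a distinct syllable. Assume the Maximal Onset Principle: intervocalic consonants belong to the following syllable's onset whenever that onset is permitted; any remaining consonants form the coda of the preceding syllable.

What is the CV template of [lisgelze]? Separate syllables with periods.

Vowels present: i, e, e; each is a nucleus, giving 3 syllables.
Between /i/ (V1) and /e/ (V2): /sg/; trying suffixes from longest down, /g/ is the first permitted one, so coda /s/ | onset /g/.
Between /e/ (V2) and /e/ (V3): /lz/ — longest licit onset from the right is /z/, leaving /l/ as coda.
Syllabification: lis.gel.ze.
Mapping each syllable to C/V: /lis/ → CVC, /gel/ → CVC, /ze/ → CV.

CVC.CVC.CV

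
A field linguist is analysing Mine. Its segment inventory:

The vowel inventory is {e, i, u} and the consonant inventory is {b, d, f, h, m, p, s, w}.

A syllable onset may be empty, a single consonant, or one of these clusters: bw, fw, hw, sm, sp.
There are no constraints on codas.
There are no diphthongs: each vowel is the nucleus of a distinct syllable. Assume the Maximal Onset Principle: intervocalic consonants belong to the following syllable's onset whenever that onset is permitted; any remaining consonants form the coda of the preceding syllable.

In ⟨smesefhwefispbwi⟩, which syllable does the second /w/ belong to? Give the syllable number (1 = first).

5

Vowels present: e, e, e, i, i; each is a nucleus, giving 5 syllables.
σ1/σ2 boundary: just /s/ — single C goes to the following onset.
σ2/σ3 boundary: /fhw/; trying suffixes from longest down, /hw/ is the first permitted one, so coda /f/ | onset /hw/.
σ3/σ4 boundary: just /f/ — single C goes to the following onset.
σ4/σ5 boundary: /spbw/ splits as /sp/ + /bw/ (/bw/ is the longest suffix that is a licit onset).
Result: sme.sef.hwe.fisp.bwi.
The second /w/ is in the onset of syllable 5 (/bwi/).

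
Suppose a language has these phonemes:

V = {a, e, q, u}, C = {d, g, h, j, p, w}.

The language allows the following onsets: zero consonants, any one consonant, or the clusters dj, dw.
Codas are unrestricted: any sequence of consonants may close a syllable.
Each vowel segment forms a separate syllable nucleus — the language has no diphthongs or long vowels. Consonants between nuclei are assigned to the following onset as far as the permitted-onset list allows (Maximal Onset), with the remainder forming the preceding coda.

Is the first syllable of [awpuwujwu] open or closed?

closed

The vowels are a, u, u, u — 4 nuclei, so 4 syllables.
/a…u/ gap (V1→V2): cluster /wp/ — the longest permitted-onset suffix is /p/; onset = /p/, preceding coda = /w/.
/u…u/ gap (V2→V3): /w/ is a single consonant, so it becomes the next onset.
/u…u/ gap (V3→V4): /jw/ splits as /j/ + /w/ (/w/ is the longest suffix that is a licit onset).
Putting it together: aw.pu.wuj.wu.
Syllable 1 is /aw/ with coda /w/, so it is closed.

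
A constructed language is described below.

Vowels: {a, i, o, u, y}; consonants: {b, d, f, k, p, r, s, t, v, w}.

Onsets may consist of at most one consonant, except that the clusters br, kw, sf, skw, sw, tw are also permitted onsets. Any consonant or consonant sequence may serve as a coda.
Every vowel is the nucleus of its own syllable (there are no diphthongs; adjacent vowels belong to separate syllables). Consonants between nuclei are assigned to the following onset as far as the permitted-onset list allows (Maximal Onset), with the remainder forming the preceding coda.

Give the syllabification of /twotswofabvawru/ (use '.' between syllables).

twot.swo.fab.vaw.ru

Vowels present: o, o, a, a, u; each is a nucleus, giving 5 syllables.
σ1/σ2 boundary: /tsw/ — longest licit onset from the right is /sw/, leaving /t/ as coda.
σ2/σ3 boundary: just /f/ — single C goes to the following onset.
σ3/σ4 boundary: cluster /bv/ — the longest permitted-onset suffix is /v/; onset = /v/, preceding coda = /b/.
σ4/σ5 boundary: cluster /wr/ — the longest permitted-onset suffix is /r/; onset = /r/, preceding coda = /w/.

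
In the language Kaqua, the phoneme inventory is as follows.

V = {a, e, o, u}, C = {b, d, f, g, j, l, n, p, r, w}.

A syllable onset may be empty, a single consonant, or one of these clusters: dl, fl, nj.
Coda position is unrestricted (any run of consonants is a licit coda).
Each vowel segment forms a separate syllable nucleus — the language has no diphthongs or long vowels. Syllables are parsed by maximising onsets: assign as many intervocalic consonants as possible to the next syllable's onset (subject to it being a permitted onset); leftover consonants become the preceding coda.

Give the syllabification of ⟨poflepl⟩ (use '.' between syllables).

The vowels are o, e — 2 nuclei, so 2 syllables.
Between /o/ (V1) and /e/ (V2): cluster /fl/ — /fl/ is itself a permitted onset, so the whole cluster goes right; preceding coda = ∅.

po.flepl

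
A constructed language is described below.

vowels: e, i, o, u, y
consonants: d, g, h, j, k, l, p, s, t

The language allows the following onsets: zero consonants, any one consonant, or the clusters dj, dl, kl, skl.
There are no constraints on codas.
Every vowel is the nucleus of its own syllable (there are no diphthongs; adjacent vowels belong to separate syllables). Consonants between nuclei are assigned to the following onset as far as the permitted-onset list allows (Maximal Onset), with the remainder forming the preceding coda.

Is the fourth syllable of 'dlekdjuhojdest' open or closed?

closed

The vowels are e, u, o, e — 4 nuclei, so 4 syllables.
σ1/σ2 boundary: cluster /kdj/ — the longest permitted-onset suffix is /dj/; onset = /dj/, preceding coda = /k/.
σ2/σ3 boundary: /h/ → onset of the next syllable (single consonants are always licit onsets).
σ3/σ4 boundary: /jd/ — longest licit onset from the right is /d/, leaving /j/ as coda.
Syllabification: dlek.dju.hoj.dest.
Syllable 4 is /dest/ with coda /st/, so it is closed.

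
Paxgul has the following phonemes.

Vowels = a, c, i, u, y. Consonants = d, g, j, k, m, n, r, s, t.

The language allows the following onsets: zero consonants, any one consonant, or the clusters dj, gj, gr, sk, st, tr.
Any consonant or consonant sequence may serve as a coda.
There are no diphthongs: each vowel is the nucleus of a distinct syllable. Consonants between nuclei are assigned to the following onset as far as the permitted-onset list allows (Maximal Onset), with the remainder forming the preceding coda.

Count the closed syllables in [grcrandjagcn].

The vowels are c, a, a, c — 4 nuclei, so 4 syllables.
/c…a/ gap (V1→V2): /r/ is a single consonant, so it becomes the next onset.
/a…a/ gap (V2→V3): cluster /ndj/ — the longest permitted-onset suffix is /dj/; onset = /dj/, preceding coda = /n/.
/a…c/ gap (V3→V4): /g/ → onset of the next syllable (single consonants are always licit onsets).
Result: grc.ran.dja.gcn.
Classifying each syllable: /grc/ (open), /ran/ (closed), /dja/ (open), /gcn/ (closed).
Closed syllables: 2.

2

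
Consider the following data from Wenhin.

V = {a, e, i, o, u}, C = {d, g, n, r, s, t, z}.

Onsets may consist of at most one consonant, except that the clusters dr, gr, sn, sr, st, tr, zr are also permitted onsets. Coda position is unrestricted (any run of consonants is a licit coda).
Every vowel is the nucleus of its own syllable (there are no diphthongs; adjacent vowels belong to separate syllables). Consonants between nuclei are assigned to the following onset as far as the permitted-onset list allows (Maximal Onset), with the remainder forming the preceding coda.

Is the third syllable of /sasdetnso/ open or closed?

open

Nuclei (vowels): a, e, o → 3 syllables.
V1 /a/ – V2 /e/: /sd/ — longest licit onset from the right is /d/, leaving /s/ as coda.
V2 /e/ – V3 /o/: /tns/ splits as /tn/ + /s/ (/s/ is the longest suffix that is a licit onset).
Syllabification: sas.detn.so.
Syllable 3 is /so/; it ends in its nucleus with no coda, so it is open.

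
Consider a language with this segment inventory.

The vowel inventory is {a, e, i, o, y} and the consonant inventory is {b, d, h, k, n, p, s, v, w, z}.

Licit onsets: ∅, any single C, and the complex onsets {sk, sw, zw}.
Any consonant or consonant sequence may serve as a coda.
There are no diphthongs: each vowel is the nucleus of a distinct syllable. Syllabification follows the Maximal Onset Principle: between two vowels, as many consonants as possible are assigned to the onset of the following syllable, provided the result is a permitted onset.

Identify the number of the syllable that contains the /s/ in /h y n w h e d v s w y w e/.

3

The vowels are y, e, y, e — 4 nuclei, so 4 syllables.
σ1/σ2 boundary: /nwh/ — longest licit onset from the right is /h/, leaving /nw/ as coda.
σ2/σ3 boundary: /dvsw/ splits as /dv/ + /sw/ (/sw/ is the longest suffix that is a licit onset).
σ3/σ4 boundary: /w/ is a single consonant, so it becomes the next onset.
So the parse is hynw.hedv.swy.we.
The /s/ is in the onset of syllable 3 (/swy/).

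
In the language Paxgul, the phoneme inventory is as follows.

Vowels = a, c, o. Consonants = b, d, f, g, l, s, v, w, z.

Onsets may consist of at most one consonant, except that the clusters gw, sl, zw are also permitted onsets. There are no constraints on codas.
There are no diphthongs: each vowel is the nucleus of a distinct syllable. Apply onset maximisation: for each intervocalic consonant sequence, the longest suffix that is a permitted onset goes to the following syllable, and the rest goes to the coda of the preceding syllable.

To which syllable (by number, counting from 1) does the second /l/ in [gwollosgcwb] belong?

2

The vowels are o, o, c — 3 nuclei, so 3 syllables.
σ1/σ2 boundary: /ll/; trying suffixes from longest down, /l/ is the first permitted one, so coda /l/ | onset /l/.
σ2/σ3 boundary: cluster /sg/ — the longest permitted-onset suffix is /g/; onset = /g/, preceding coda = /s/.
Syllabification: gwol.los.gcwb.
The second /l/ is in the onset of syllable 2 (/los/).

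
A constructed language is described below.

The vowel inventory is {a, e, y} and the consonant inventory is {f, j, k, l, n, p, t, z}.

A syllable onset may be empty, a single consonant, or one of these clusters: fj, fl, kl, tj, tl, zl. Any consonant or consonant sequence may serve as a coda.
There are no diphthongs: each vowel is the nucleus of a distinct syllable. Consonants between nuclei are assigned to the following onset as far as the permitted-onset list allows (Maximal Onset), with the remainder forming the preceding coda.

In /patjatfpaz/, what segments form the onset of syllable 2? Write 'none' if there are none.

tj

The vowels are a, a, a — 3 nuclei, so 3 syllables.
V1 /a/ – V2 /a/: cluster /tj/ — /tj/ is itself a permitted onset, so the whole cluster goes right; preceding coda = ∅.
V2 /a/ – V3 /a/: /tfp/; trying suffixes from longest down, /p/ is the first permitted one, so coda /tf/ | onset /p/.
Putting it together: pa.tjatf.paz.
Syllable 2 is /tjatf/: onset /tj/, nucleus /a/, coda /tf/.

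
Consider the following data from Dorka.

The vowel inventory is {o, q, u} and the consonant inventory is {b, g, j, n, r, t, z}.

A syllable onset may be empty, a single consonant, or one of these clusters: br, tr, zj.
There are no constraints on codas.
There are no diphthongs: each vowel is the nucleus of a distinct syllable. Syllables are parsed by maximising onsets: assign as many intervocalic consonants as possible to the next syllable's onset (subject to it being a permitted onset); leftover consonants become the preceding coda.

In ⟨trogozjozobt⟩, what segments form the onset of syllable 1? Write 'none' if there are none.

Vowels present: o, o, o, o; each is a nucleus, giving 4 syllables.
V1 /o/ – V2 /o/: just /g/ — single C goes to the following onset.
V2 /o/ – V3 /o/: /zj/ is a licit onset in full, so it all attaches to the next syllable.
V3 /o/ – V4 /o/: just /z/ — single C goes to the following onset.
Result: tro.go.zjo.zobt.
Syllable 1 is /tro/: onset /tr/, nucleus /o/, coda ∅.

tr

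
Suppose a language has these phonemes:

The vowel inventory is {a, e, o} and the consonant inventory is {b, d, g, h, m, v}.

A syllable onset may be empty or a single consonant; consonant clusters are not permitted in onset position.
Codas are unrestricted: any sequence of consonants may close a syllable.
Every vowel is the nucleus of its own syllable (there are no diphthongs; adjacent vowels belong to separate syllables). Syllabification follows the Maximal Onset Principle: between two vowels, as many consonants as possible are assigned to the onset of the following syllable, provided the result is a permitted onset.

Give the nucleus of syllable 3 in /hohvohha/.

Vowels present: o, o, a; each is a nucleus, giving 3 syllables.
The third nucleus (vowel 3 from the left) is /a/.

a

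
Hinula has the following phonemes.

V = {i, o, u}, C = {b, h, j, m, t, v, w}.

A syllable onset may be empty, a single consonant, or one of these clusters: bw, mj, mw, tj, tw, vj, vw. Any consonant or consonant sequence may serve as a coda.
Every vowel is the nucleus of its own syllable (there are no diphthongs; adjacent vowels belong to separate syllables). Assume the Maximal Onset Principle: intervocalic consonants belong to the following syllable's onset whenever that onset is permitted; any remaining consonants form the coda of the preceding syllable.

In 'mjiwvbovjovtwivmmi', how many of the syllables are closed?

Nuclei (vowels): i, o, o, i, i → 5 syllables.
Between /i/ (V1) and /o/ (V2): /wvb/ — longest licit onset from the right is /b/, leaving /wv/ as coda.
Between /o/ (V2) and /o/ (V3): /vj/ — entire cluster is a permitted onset → onset /vj/, coda ∅.
Between /o/ (V3) and /i/ (V4): /vtw/; trying suffixes from longest down, /tw/ is the first permitted one, so coda /v/ | onset /tw/.
Between /i/ (V4) and /i/ (V5): /vmm/ — longest licit onset from the right is /m/, leaving /vm/ as coda.
So the parse is mjiwv.bo.vjov.twivm.mi.
Classifying each syllable: /mjiwv/ (closed), /bo/ (open), /vjov/ (closed), /twivm/ (closed), /mi/ (open).
Closed syllables: 3.

3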